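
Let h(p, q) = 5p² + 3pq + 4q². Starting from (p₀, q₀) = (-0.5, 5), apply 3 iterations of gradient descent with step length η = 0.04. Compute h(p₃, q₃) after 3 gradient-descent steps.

11.899949965312

∇h = (10p + 3q, 3p + 8q)
Step 1: at (-0.5, 5), ∇h = (10, 38.5) → (-0.5, 5) − 0.04·(10, 38.5) = (-0.9, 3.46)
Step 2: at (-0.9, 3.46), ∇h = (1.38, 24.98) → (-0.9, 3.46) − 0.04·(1.38, 24.98) = (-0.9552, 2.4608)
Step 3: at (-0.9552, 2.4608), ∇h = (-2.1696, 16.8208) → (-0.9552, 2.4608) − 0.04·(-2.1696, 16.8208) = (-0.868416, 1.787968)
h(-0.868416, 1.787968) = 11.899949965312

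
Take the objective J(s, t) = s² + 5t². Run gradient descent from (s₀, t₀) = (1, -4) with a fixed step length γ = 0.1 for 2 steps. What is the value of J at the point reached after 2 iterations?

0.4096

∇J = (2s, 10t)
(s₁, t₁) = (1, -4) − 0.1·(2, -40) = (0.8, 0)
(s₂, t₂) = (0.8, 0) − 0.1·(1.6, 0) = (0.64, 0)
J(0.64, 0) = 0.4096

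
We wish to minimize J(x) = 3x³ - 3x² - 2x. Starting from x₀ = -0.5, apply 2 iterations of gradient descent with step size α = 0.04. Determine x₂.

J′(x) = 9x² - 6x - 2
Step 1: J′(-0.5) = 3.25; x₁ = -0.5 − 0.04·3.25 = -0.63
Step 2: J′(-0.63) = 5.3521; x₂ = -0.63 − 0.04·5.3521 = -0.844084

-0.844084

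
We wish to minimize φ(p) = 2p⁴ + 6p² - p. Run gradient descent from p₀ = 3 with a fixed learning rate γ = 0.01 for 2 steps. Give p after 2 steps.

φ′(p) = 8p³ + 12p - 1
Step 1: φ′(3) = 251; p₁ = 3 − 0.01·251 = 0.49
Step 2: φ′(0.49) = 5.821192; p₂ = 0.49 − 0.01·5.821192 = 0.43178808

0.43178808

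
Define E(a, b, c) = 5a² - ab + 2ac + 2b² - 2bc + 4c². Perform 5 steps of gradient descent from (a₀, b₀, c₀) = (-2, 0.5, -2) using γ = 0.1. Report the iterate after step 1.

(0.45, -0.3, 0.1)

∇E = (10a - b + 2c, -a + 4b - 2c, 2a - 2b + 8c)
(a₁, b₁, c₁) = (-2, 0.5, -2) − 0.1·(-24.5, 8, -21) = (0.45, -0.3, 0.1)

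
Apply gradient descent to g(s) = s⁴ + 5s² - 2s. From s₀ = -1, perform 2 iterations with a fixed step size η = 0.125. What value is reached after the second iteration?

-0.5

g′(s) = 4s³ + 10s - 2
s₁ = -1 − 0.125·(-16) = 1
s₂ = 1 − 0.125·12 = -0.5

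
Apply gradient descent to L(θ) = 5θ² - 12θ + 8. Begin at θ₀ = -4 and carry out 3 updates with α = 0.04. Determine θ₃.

0.0768

L′(θ) = 10θ - 12
θ₁ = -4 − 0.04·(-52) = -1.92
θ₂ = -1.92 − 0.04·(-31.2) = -0.672
θ₃ = -0.672 − 0.04·(-18.72) = 0.0768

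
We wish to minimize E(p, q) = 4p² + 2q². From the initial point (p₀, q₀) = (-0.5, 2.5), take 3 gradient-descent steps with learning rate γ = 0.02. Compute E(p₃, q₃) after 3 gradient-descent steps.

∇E = (8p, 4q)
Step 1: at (-0.5, 2.5), ∇E = (-4, 10) → (-0.5, 2.5) − 0.02·(-4, 10) = (-0.42, 2.3)
Step 2: at (-0.42, 2.3), ∇E = (-3.36, 9.2) → (-0.42, 2.3) − 0.02·(-3.36, 9.2) = (-0.3528, 2.116)
Step 3: at (-0.3528, 2.116), ∇E = (-2.8224, 8.464) → (-0.3528, 2.116) − 0.02·(-2.8224, 8.464) = (-0.296352, 1.94672)
E(-0.296352, 1.94672) = 7.930735548416

7.930735548416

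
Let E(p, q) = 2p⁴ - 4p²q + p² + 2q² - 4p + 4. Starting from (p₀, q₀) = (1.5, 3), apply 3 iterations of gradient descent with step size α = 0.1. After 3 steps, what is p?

64.2072

∇E = (8p³ - 8pq + 2p - 4, -4p² + 4q)
Step 1: at (1.5, 3), ∇E = (-10, 3) → (1.5, 3) − 0.1·(-10, 3) = (2.5, 2.7)
Step 2: at (2.5, 2.7), ∇E = (72, -14.2) → (2.5, 2.7) − 0.1·(72, -14.2) = (-4.7, 4.12)
Step 3: at (-4.7, 4.12), ∇E = (-689.072, -71.88) → (-4.7, 4.12) − 0.1·(-689.072, -71.88) = (64.2072, 11.308)
p = 64.2072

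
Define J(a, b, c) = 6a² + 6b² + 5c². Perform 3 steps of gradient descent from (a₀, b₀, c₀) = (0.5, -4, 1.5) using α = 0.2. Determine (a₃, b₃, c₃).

(-1.372, 10.976, -1.5)

∇J = (12a, 12b, 10c)
(a₁, b₁, c₁) = (0.5, -4, 1.5) − 0.2·(6, -48, 15) = (-0.7, 5.6, -1.5)
(a₂, b₂, c₂) = (-0.7, 5.6, -1.5) − 0.2·(-8.4, 67.2, -15) = (0.98, -7.84, 1.5)
(a₃, b₃, c₃) = (0.98, -7.84, 1.5) − 0.2·(11.76, -94.08, 15) = (-1.372, 10.976, -1.5)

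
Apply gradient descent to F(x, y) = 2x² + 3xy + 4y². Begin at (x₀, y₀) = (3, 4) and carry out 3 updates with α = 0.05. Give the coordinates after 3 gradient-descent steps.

(0.783, 0.367875)

∇F = (4x + 3y, 3x + 8y)
(x₁, y₁) = (3, 4) − 0.05·(24, 41) = (1.8, 1.95)
(x₂, y₂) = (1.8, 1.95) − 0.05·(13.05, 21) = (1.1475, 0.9)
(x₃, y₃) = (1.1475, 0.9) − 0.05·(7.29, 10.6425) = (0.783, 0.367875)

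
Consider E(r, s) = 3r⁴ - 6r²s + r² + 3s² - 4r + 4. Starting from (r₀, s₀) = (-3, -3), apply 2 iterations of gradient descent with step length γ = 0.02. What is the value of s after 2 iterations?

2.719872

∇E = (12r³ - 12rs + 2r - 4, -6r² + 6s)
Step 1: at (-3, -3), ∇E = (-442, -72) → (-3, -3) − 0.02·(-442, -72) = (5.84, -1.56)
Step 2: at (5.84, -1.56), ∇E = (2507.125248, -213.9936) → (5.84, -1.56) − 0.02·(2507.125248, -213.9936) = (-44.30250496, 2.719872)
s = 2.719872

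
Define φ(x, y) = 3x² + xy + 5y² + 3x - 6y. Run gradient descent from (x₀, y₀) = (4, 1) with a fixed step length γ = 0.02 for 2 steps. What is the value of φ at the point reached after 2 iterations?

∇φ = (6x + y + 3, x + 10y - 6)
(x₁, y₁) = (4, 1) − 0.02·(28, 8) = (3.44, 0.84)
(x₂, y₂) = (3.44, 0.84) − 0.02·(24.48, 5.84) = (2.9504, 0.7232)
φ(2.9504, 0.7232) = 35.37540096

35.37540096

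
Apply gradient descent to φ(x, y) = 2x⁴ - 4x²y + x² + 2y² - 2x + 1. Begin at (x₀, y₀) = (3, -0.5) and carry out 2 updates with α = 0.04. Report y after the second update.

7.166944

∇φ = (8x³ - 8xy + 2x - 2, -4x² + 4y)
(x₁, y₁) = (3, -0.5) − 0.04·(232, -38) = (-6.28, 1.02)
(x₂, y₂) = (-6.28, 1.02) − 0.04·(-1944.700416, -153.6736) = (71.50801664, 7.166944)
y = 7.166944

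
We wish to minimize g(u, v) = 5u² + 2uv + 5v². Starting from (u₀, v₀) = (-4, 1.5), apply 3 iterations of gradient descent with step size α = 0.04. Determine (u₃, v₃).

∇g = (10u + 2v, 2u + 10v)
(u₁, v₁) = (-4, 1.5) − 0.04·(-37, 7) = (-2.52, 1.22)
(u₂, v₂) = (-2.52, 1.22) − 0.04·(-22.76, 7.16) = (-1.6096, 0.9336)
(u₃, v₃) = (-1.6096, 0.9336) − 0.04·(-14.2288, 6.1168) = (-1.040448, 0.688928)

(-1.040448, 0.688928)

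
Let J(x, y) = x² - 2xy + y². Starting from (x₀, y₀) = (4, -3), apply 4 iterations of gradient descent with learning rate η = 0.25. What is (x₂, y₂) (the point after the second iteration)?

(0.5, 0.5)

∇J = (2x - 2y, -2x + 2y)
Step 1: at (4, -3), ∇J = (14, -14) → (4, -3) − 0.25·(14, -14) = (0.5, 0.5)
Step 2: at (0.5, 0.5), ∇J = (0, 0) → (0.5, 0.5) − 0.25·(0, 0) = (0.5, 0.5)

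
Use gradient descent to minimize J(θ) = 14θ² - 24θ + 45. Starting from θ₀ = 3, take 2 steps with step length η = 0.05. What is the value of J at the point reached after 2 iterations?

J′(θ) = 28θ - 24
θ₁ = 3 − 0.05·60 = 0
θ₂ = 0 − 0.05·(-24) = 1.2
J(1.2) = 36.36

36.36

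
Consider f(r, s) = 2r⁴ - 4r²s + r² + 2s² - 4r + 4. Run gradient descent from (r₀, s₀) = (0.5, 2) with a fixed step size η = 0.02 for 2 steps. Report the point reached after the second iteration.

∇f = (8r³ - 8rs + 2r - 4, -4r² + 4s)
(r₁, s₁) = (0.5, 2) − 0.02·(-10, 7) = (0.7, 1.86)
(r₂, s₂) = (0.7, 1.86) − 0.02·(-10.272, 5.48) = (0.90544, 1.7504)

(0.90544, 1.7504)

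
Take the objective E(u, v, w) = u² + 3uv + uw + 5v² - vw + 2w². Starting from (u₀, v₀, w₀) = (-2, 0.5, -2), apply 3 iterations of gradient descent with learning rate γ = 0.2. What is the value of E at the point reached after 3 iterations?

0.247472

∇E = (2u + 3v + w, 3u + 10v - w, u - v + 4w)
(u₁, v₁, w₁) = (-2, 0.5, -2) − 0.2·(-4.5, 1, -10.5) = (-1.1, 0.3, 0.1)
(u₂, v₂, w₂) = (-1.1, 0.3, 0.1) − 0.2·(-1.2, -0.4, -1) = (-0.86, 0.38, 0.3)
(u₃, v₃, w₃) = (-0.86, 0.38, 0.3) − 0.2·(-0.28, 0.92, -0.04) = (-0.804, 0.196, 0.308)
E(-0.804, 0.196, 0.308) = 0.247472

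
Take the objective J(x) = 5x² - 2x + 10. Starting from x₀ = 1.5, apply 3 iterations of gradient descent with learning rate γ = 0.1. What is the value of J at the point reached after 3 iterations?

J′(x) = 10x - 2
Step 1: J′(1.5) = 13; x₁ = 1.5 − 0.1·13 = 0.2
Step 2: J′(0.2) = 0; x₂ = 0.2 − 0.1·0 = 0.2
Step 3: J′(0.2) = 0; x₃ = 0.2 − 0.1·0 = 0.2
J(0.2) = 9.8

9.8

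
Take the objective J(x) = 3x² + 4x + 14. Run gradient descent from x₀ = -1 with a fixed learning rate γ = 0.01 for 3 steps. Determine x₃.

-0.943528

J′(x) = 6x + 4
Step 1: J′(-1) = -2; x₁ = -1 − 0.01·(-2) = -0.98
Step 2: J′(-0.98) = -1.88; x₂ = -0.98 − 0.01·(-1.88) = -0.9612
Step 3: J′(-0.9612) = -1.7672; x₃ = -0.9612 − 0.01·(-1.7672) = -0.943528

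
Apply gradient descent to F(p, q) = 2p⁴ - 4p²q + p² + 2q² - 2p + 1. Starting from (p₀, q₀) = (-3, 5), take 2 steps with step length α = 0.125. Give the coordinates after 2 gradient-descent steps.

∇F = (8p³ - 8pq + 2p - 2, -4p² + 4q)
Step 1: at (-3, 5), ∇F = (-104, -16) → (-3, 5) − 0.125·(-104, -16) = (10, 7)
Step 2: at (10, 7), ∇F = (7458, -372) → (10, 7) − 0.125·(7458, -372) = (-922.25, 53.5)

(-922.25, 53.5)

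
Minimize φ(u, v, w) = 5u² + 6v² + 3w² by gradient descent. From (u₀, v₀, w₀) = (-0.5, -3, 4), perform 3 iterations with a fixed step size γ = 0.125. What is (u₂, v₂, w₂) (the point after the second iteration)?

(-0.03125, -0.75, 0.25)

∇φ = (10u, 12v, 6w)
Step 1: at (-0.5, -3, 4), ∇φ = (-5, -36, 24) → (-0.5, -3, 4) − 0.125·(-5, -36, 24) = (0.125, 1.5, 1)
Step 2: at (0.125, 1.5, 1), ∇φ = (1.25, 18, 6) → (0.125, 1.5, 1) − 0.125·(1.25, 18, 6) = (-0.03125, -0.75, 0.25)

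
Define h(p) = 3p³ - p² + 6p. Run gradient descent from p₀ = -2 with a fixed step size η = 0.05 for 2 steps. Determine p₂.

h′(p) = 9p² - 2p + 6
p₁ = -2 − 0.05·46 = -4.3
p₂ = -4.3 − 0.05·181.01 = -13.3505

-13.3505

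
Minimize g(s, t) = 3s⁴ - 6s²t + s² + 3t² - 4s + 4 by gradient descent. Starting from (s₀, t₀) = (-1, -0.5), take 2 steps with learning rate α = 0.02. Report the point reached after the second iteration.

(-0.34551808, -0.249152)

∇g = (12s³ - 12st + 2s - 4, -6s² + 6t)
Step 1: at (-1, -0.5), ∇g = (-24, -9) → (-1, -0.5) − 0.02·(-24, -9) = (-0.52, -0.32)
Step 2: at (-0.52, -0.32), ∇g = (-8.724096, -3.5424) → (-0.52, -0.32) − 0.02·(-8.724096, -3.5424) = (-0.34551808, -0.249152)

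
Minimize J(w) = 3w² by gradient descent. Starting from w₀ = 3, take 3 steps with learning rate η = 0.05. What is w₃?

1.029

J′(w) = 6w
w₁ = 3 − 0.05·18 = 2.1
w₂ = 2.1 − 0.05·12.6 = 1.47
w₃ = 1.47 − 0.05·8.82 = 1.029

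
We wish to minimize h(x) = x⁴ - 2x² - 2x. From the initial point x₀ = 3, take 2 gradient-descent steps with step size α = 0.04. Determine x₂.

h′(x) = 4x³ - 4x - 2
Step 1: h′(3) = 94; x₁ = 3 − 0.04·94 = -0.76
Step 2: h′(-0.76) = -0.715904; x₂ = -0.76 − 0.04·(-0.715904) = -0.73136384

-0.73136384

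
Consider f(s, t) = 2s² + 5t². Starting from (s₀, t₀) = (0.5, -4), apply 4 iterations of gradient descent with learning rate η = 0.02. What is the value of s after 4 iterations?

∇f = (4s, 10t)
Step 1: at (0.5, -4), ∇f = (2, -40) → (0.5, -4) − 0.02·(2, -40) = (0.46, -3.2)
Step 2: at (0.46, -3.2), ∇f = (1.84, -32) → (0.46, -3.2) − 0.02·(1.84, -32) = (0.4232, -2.56)
Step 3: at (0.4232, -2.56), ∇f = (1.6928, -25.6) → (0.4232, -2.56) − 0.02·(1.6928, -25.6) = (0.389344, -2.048)
Step 4: at (0.389344, -2.048), ∇f = (1.557376, -20.48) → (0.389344, -2.048) − 0.02·(1.557376, -20.48) = (0.35819648, -1.6384)
s = 0.35819648

0.35819648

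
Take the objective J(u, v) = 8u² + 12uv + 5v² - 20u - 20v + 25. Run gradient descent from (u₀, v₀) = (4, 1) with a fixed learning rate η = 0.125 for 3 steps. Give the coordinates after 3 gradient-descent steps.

∇J = (16u + 12v - 20, 12u + 10v - 20)
(u₁, v₁) = (4, 1) − 0.125·(56, 38) = (-3, -3.75)
(u₂, v₂) = (-3, -3.75) − 0.125·(-113, -93.5) = (11.125, 7.9375)
(u₃, v₃) = (11.125, 7.9375) − 0.125·(253.25, 192.875) = (-20.53125, -16.171875)

(-20.53125, -16.171875)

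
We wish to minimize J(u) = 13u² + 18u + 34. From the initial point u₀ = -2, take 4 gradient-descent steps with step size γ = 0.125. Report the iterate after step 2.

-7.3125

J′(u) = 26u + 18
Step 1: J′(-2) = -34; u₁ = -2 − 0.125·(-34) = 2.25
Step 2: J′(2.25) = 76.5; u₂ = 2.25 − 0.125·76.5 = -7.3125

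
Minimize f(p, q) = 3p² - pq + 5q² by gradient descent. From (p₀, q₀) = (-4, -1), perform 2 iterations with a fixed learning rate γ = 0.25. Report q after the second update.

-0.3125

∇f = (6p - q, -p + 10q)
(p₁, q₁) = (-4, -1) − 0.25·(-23, -6) = (1.75, 0.5)
(p₂, q₂) = (1.75, 0.5) − 0.25·(10, 3.25) = (-0.75, -0.3125)
q = -0.3125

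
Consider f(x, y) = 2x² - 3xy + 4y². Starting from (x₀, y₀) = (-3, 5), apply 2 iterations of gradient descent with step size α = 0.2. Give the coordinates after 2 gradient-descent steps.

∇f = (4x - 3y, -3x + 8y)
(x₁, y₁) = (-3, 5) − 0.2·(-27, 49) = (2.4, -4.8)
(x₂, y₂) = (2.4, -4.8) − 0.2·(24, -45.6) = (-2.4, 4.32)

(-2.4, 4.32)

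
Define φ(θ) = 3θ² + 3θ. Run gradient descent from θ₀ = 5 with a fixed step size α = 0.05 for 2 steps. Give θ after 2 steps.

2.195

φ′(θ) = 6θ + 3
Step 1: φ′(5) = 33; θ₁ = 5 − 0.05·33 = 3.35
Step 2: φ′(3.35) = 23.1; θ₂ = 3.35 − 0.05·23.1 = 2.195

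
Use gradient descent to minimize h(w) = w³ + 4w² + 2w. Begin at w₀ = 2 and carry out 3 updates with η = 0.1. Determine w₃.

h′(w) = 3w² + 8w + 2
Step 1: h′(2) = 30; w₁ = 2 − 0.1·30 = -1
Step 2: h′(-1) = -3; w₂ = -1 − 0.1·(-3) = -0.7
Step 3: h′(-0.7) = -2.13; w₃ = -0.7 − 0.1·(-2.13) = -0.487

-0.487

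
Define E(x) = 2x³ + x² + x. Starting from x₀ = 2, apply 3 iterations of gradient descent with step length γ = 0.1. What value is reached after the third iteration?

E′(x) = 6x² + 2x + 1
x₁ = 2 − 0.1·29 = -0.9
x₂ = -0.9 − 0.1·4.06 = -1.306
x₃ = -1.306 − 0.1·8.621816 = -2.1681816

-2.1681816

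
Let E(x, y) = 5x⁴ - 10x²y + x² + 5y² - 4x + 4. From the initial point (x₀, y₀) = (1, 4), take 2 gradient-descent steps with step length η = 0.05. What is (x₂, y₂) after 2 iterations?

(-54.781, 9.655)

∇E = (20x³ - 20xy + 2x - 4, -10x² + 10y)
(x₁, y₁) = (1, 4) − 0.05·(-62, 30) = (4.1, 2.5)
(x₂, y₂) = (4.1, 2.5) − 0.05·(1177.62, -143.1) = (-54.781, 9.655)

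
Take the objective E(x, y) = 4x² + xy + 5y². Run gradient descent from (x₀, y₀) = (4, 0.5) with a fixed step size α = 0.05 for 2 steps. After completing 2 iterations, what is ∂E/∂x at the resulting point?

11.28625

∇E = (8x + y, x + 10y)
Step 1: at (4, 0.5), ∇E = (32.5, 9) → (4, 0.5) − 0.05·(32.5, 9) = (2.375, 0.05)
Step 2: at (2.375, 0.05), ∇E = (19.05, 2.875) → (2.375, 0.05) − 0.05·(19.05, 2.875) = (1.4225, -0.09375)
∂E/∂x at (1.4225, -0.09375) = 11.28625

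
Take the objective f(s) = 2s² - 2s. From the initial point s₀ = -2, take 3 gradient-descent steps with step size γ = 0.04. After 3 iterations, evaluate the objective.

3.8912253952

f′(s) = 4s - 2
s₁ = -2 − 0.04·(-10) = -1.6
s₂ = -1.6 − 0.04·(-8.4) = -1.264
s₃ = -1.264 − 0.04·(-7.056) = -0.98176
f(-0.98176) = 3.8912253952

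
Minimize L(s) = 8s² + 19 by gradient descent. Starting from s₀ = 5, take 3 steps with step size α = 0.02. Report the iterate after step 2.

L′(s) = 16s
Step 1: L′(5) = 80; s₁ = 5 − 0.02·80 = 3.4
Step 2: L′(3.4) = 54.4; s₂ = 3.4 − 0.02·54.4 = 2.312

2.312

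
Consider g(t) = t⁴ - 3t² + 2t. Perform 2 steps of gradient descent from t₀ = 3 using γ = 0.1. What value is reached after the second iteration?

85.2112

g′(t) = 4t³ - 6t + 2
Step 1: g′(3) = 92; t₁ = 3 − 0.1·92 = -6.2
Step 2: g′(-6.2) = -914.112; t₂ = -6.2 − 0.1·(-914.112) = 85.2112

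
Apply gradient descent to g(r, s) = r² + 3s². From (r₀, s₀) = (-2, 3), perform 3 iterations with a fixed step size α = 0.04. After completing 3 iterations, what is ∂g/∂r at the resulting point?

-3.114752

∇g = (2r, 6s)
(r₁, s₁) = (-2, 3) − 0.04·(-4, 18) = (-1.84, 2.28)
(r₂, s₂) = (-1.84, 2.28) − 0.04·(-3.68, 13.68) = (-1.6928, 1.7328)
(r₃, s₃) = (-1.6928, 1.7328) − 0.04·(-3.3856, 10.3968) = (-1.557376, 1.316928)
∂g/∂r at (-1.557376, 1.316928) = -3.114752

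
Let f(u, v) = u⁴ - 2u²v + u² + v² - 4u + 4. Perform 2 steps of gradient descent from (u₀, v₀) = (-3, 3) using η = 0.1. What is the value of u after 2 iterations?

-42.9472

∇f = (4u³ - 4uv + 2u - 4, -2u² + 2v)
(u₁, v₁) = (-3, 3) − 0.1·(-82, -12) = (5.2, 4.2)
(u₂, v₂) = (5.2, 4.2) − 0.1·(481.472, -45.68) = (-42.9472, 8.768)
u = -42.9472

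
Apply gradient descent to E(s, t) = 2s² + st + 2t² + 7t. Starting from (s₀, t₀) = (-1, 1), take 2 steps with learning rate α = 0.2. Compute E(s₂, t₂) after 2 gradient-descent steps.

-6.1728

∇E = (4s + t, s + 4t + 7)
Step 1: at (-1, 1), ∇E = (-3, 10) → (-1, 1) − 0.2·(-3, 10) = (-0.4, -1)
Step 2: at (-0.4, -1), ∇E = (-2.6, 2.6) → (-0.4, -1) − 0.2·(-2.6, 2.6) = (0.12, -1.52)
E(0.12, -1.52) = -6.1728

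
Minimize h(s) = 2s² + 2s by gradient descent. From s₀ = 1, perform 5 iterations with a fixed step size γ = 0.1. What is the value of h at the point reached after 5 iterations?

-0.4727902208

h′(s) = 4s + 2
Step 1: h′(1) = 6; s₁ = 1 − 0.1·6 = 0.4
Step 2: h′(0.4) = 3.6; s₂ = 0.4 − 0.1·3.6 = 0.04
Step 3: h′(0.04) = 2.16; s₃ = 0.04 − 0.1·2.16 = -0.176
Step 4: h′(-0.176) = 1.296; s₄ = -0.176 − 0.1·1.296 = -0.3056
Step 5: h′(-0.3056) = 0.7776; s₅ = -0.3056 − 0.1·0.7776 = -0.38336
h(-0.38336) = -0.4727902208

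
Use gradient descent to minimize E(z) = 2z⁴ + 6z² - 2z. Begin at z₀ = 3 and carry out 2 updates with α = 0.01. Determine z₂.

E′(z) = 8z³ + 12z - 2
Step 1: E′(3) = 250; z₁ = 3 − 0.01·250 = 0.5
Step 2: E′(0.5) = 5; z₂ = 0.5 − 0.01·5 = 0.45

0.45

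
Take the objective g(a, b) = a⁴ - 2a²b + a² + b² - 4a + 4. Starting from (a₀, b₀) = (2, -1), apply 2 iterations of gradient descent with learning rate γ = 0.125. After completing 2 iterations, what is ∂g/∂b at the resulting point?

∇g = (4a³ - 4ab + 2a - 4, -2a² + 2b)
(a₁, b₁) = (2, -1) − 0.125·(40, -10) = (-3, 0.25)
(a₂, b₂) = (-3, 0.25) − 0.125·(-115, -17.5) = (11.375, 2.4375)
∂g/∂b at (11.375, 2.4375) = -253.90625

-253.90625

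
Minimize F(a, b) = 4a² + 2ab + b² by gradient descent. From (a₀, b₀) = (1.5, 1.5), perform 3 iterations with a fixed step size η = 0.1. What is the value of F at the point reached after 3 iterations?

∇F = (8a + 2b, 2a + 2b)
Step 1: at (1.5, 1.5), ∇F = (15, 6) → (1.5, 1.5) − 0.1·(15, 6) = (0, 0.9)
Step 2: at (0, 0.9), ∇F = (1.8, 1.8) → (0, 0.9) − 0.1·(1.8, 1.8) = (-0.18, 0.72)
Step 3: at (-0.18, 0.72), ∇F = (0, 1.08) → (-0.18, 0.72) − 0.1·(0, 1.08) = (-0.18, 0.612)
F(-0.18, 0.612) = 0.283824

0.283824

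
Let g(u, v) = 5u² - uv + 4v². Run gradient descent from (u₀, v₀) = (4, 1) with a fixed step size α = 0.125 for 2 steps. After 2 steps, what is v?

∇g = (10u - v, -u + 8v)
(u₁, v₁) = (4, 1) − 0.125·(39, 4) = (-0.875, 0.5)
(u₂, v₂) = (-0.875, 0.5) − 0.125·(-9.25, 4.875) = (0.28125, -0.109375)
v = -0.109375

-0.109375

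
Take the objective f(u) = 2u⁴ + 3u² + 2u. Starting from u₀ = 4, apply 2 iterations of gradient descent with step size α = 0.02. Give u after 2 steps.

f′(u) = 8u³ + 6u + 2
Step 1: f′(4) = 538; u₁ = 4 − 0.02·538 = -6.76
Step 2: f′(-6.76) = -2509.886208; u₂ = -6.76 − 0.02·(-2509.886208) = 43.43772416

43.43772416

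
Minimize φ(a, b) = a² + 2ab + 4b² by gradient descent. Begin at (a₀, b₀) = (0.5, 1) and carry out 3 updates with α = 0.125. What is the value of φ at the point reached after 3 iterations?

∇φ = (2a + 2b, 2a + 8b)
(a₁, b₁) = (0.5, 1) − 0.125·(3, 9) = (0.125, -0.125)
(a₂, b₂) = (0.125, -0.125) − 0.125·(0, -0.75) = (0.125, -0.03125)
(a₃, b₃) = (0.125, -0.03125) − 0.125·(0.1875, 0) = (0.1015625, -0.03125)
φ(0.1015625, -0.03125) = 0.00787353515625

0.00787353515625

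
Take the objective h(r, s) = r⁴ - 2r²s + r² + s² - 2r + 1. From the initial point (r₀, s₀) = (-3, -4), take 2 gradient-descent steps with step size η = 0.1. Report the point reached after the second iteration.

∇h = (4r³ - 4rs + 2r - 2, -2r² + 2s)
Step 1: at (-3, -4), ∇h = (-164, -26) → (-3, -4) − 0.1·(-164, -26) = (13.4, -1.4)
Step 2: at (13.4, -1.4), ∇h = (9724.256, -361.92) → (13.4, -1.4) − 0.1·(9724.256, -361.92) = (-959.0256, 34.792)

(-959.0256, 34.792)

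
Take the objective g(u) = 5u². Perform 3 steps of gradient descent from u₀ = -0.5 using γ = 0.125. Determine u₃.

g′(u) = 10u
Step 1: g′(-0.5) = -5; u₁ = -0.5 − 0.125·(-5) = 0.125
Step 2: g′(0.125) = 1.25; u₂ = 0.125 − 0.125·1.25 = -0.03125
Step 3: g′(-0.03125) = -0.3125; u₃ = -0.03125 − 0.125·(-0.3125) = 0.0078125

0.0078125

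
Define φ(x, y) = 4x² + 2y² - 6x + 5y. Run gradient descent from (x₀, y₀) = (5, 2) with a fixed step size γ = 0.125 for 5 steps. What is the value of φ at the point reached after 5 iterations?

∇φ = (8x - 6, 4y + 5)
Step 1: at (5, 2), ∇φ = (34, 13) → (5, 2) − 0.125·(34, 13) = (0.75, 0.375)
Step 2: at (0.75, 0.375), ∇φ = (0, 6.5) → (0.75, 0.375) − 0.125·(0, 6.5) = (0.75, -0.4375)
Step 3: at (0.75, -0.4375), ∇φ = (0, 3.25) → (0.75, -0.4375) − 0.125·(0, 3.25) = (0.75, -0.84375)
Step 4: at (0.75, -0.84375), ∇φ = (0, 1.625) → (0.75, -0.84375) − 0.125·(0, 1.625) = (0.75, -1.046875)
Step 5: at (0.75, -1.046875), ∇φ = (0, 0.8125) → (0.75, -1.046875) − 0.125·(0, 0.8125) = (0.75, -1.1484375)
φ(0.75, -1.1484375) = -5.3543701171875

-5.3543701171875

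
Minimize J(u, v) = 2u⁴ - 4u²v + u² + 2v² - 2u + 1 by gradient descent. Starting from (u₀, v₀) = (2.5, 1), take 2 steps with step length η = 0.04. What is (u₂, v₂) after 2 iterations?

(-0.73687424, 2.075584)

∇J = (8u³ - 8uv + 2u - 2, -4u² + 4v)
(u₁, v₁) = (2.5, 1) − 0.04·(108, -21) = (-1.82, 1.84)
(u₂, v₂) = (-1.82, 1.84) − 0.04·(-27.078144, -5.8896) = (-0.73687424, 2.075584)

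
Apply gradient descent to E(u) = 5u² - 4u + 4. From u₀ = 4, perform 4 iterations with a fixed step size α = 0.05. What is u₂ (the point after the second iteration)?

1.3

E′(u) = 10u - 4
Step 1: E′(4) = 36; u₁ = 4 − 0.05·36 = 2.2
Step 2: E′(2.2) = 18; u₂ = 2.2 − 0.05·18 = 1.3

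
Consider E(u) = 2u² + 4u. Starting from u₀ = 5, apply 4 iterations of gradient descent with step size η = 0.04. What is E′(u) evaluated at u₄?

11.94891264

E′(u) = 4u + 4
Step 1: E′(5) = 24; u₁ = 5 − 0.04·24 = 4.04
Step 2: E′(4.04) = 20.16; u₂ = 4.04 − 0.04·20.16 = 3.2336
Step 3: E′(3.2336) = 16.9344; u₃ = 3.2336 − 0.04·16.9344 = 2.556224
Step 4: E′(2.556224) = 14.224896; u₄ = 2.556224 − 0.04·14.224896 = 1.98722816
E′(u) at (1.98722816) = 11.94891264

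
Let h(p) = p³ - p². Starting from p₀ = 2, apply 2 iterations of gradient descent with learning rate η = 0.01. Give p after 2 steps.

h′(p) = 3p² - 2p
p₁ = 2 − 0.01·8 = 1.92
p₂ = 1.92 − 0.01·7.2192 = 1.847808

1.847808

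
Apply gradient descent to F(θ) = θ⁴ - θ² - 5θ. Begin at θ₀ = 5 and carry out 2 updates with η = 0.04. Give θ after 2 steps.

462.40544

F′(θ) = 4θ³ - 2θ - 5
θ₁ = 5 − 0.04·485 = -14.4
θ₂ = -14.4 − 0.04·(-11920.136) = 462.40544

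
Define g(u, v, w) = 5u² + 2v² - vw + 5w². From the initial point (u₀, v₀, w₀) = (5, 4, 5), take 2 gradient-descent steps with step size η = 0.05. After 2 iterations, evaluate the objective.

∇g = (10u, 4v - w, -v + 10w)
(u₁, v₁, w₁) = (5, 4, 5) − 0.05·(50, 11, 46) = (2.5, 3.45, 2.7)
(u₂, v₂, w₂) = (2.5, 3.45, 2.7) − 0.05·(25, 11.1, 23.55) = (1.25, 2.895, 1.5225)
g(1.25, 2.895, 1.5225) = 31.75694375

31.75694375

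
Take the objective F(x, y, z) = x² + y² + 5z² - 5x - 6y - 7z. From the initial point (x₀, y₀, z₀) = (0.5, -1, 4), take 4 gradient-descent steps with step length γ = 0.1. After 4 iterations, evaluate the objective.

-14.3445568

∇F = (2x - 5, 2y - 6, 10z - 7)
Step 1: at (0.5, -1, 4), ∇F = (-4, -8, 33) → (0.5, -1, 4) − 0.1·(-4, -8, 33) = (0.9, -0.2, 0.7)
Step 2: at (0.9, -0.2, 0.7), ∇F = (-3.2, -6.4, 0) → (0.9, -0.2, 0.7) − 0.1·(-3.2, -6.4, 0) = (1.22, 0.44, 0.7)
Step 3: at (1.22, 0.44, 0.7), ∇F = (-2.56, -5.12, 0) → (1.22, 0.44, 0.7) − 0.1·(-2.56, -5.12, 0) = (1.476, 0.952, 0.7)
Step 4: at (1.476, 0.952, 0.7), ∇F = (-2.048, -4.096, 0) → (1.476, 0.952, 0.7) − 0.1·(-2.048, -4.096, 0) = (1.6808, 1.3616, 0.7)
F(1.6808, 1.3616, 0.7) = -14.3445568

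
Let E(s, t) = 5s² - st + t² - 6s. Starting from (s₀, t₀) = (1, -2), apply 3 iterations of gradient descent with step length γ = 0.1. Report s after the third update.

∇E = (10s - t - 6, -s + 2t)
Step 1: at (1, -2), ∇E = (6, -5) → (1, -2) − 0.1·(6, -5) = (0.4, -1.5)
Step 2: at (0.4, -1.5), ∇E = (-0.5, -3.4) → (0.4, -1.5) − 0.1·(-0.5, -3.4) = (0.45, -1.16)
Step 3: at (0.45, -1.16), ∇E = (-0.34, -2.77) → (0.45, -1.16) − 0.1·(-0.34, -2.77) = (0.484, -0.883)
s = 0.484

0.484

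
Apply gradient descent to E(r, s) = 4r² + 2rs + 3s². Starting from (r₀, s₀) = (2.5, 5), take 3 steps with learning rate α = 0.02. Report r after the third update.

1.04784

∇E = (8r + 2s, 2r + 6s)
(r₁, s₁) = (2.5, 5) − 0.02·(30, 35) = (1.9, 4.3)
(r₂, s₂) = (1.9, 4.3) − 0.02·(23.8, 29.6) = (1.424, 3.708)
(r₃, s₃) = (1.424, 3.708) − 0.02·(18.808, 25.096) = (1.04784, 3.20608)
r = 1.04784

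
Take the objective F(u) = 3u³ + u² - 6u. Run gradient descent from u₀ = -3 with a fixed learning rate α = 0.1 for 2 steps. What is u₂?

-95.529

F′(u) = 9u² + 2u - 6
u₁ = -3 − 0.1·69 = -9.9
u₂ = -9.9 − 0.1·856.29 = -95.529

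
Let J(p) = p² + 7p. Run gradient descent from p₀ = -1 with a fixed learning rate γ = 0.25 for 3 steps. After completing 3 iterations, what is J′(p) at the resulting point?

0.625

J′(p) = 2p + 7
p₁ = -1 − 0.25·5 = -2.25
p₂ = -2.25 − 0.25·2.5 = -2.875
p₃ = -2.875 − 0.25·1.25 = -3.1875
J′(p) at (-3.1875) = 0.625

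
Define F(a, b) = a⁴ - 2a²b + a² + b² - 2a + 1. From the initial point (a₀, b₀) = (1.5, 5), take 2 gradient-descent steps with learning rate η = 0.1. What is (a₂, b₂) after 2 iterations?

(-3.28005, 5.4205)

∇F = (4a³ - 4ab + 2a - 2, -2a² + 2b)
(a₁, b₁) = (1.5, 5) − 0.1·(-15.5, 5.5) = (3.05, 4.45)
(a₂, b₂) = (3.05, 4.45) − 0.1·(63.3005, -9.705) = (-3.28005, 5.4205)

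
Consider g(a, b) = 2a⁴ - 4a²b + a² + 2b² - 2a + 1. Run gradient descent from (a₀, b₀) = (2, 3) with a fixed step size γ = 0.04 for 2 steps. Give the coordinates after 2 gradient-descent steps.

∇g = (8a³ - 8ab + 2a - 2, -4a² + 4b)
Step 1: at (2, 3), ∇g = (18, -4) → (2, 3) − 0.04·(18, -4) = (1.28, 3.16)
Step 2: at (1.28, 3.16), ∇g = (-15.021184, 6.0864) → (1.28, 3.16) − 0.04·(-15.021184, 6.0864) = (1.88084736, 2.916544)

(1.88084736, 2.916544)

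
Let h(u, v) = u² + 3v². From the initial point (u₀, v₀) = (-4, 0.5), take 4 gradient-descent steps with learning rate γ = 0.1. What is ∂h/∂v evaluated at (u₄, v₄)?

0.0768

∇h = (2u, 6v)
Step 1: at (-4, 0.5), ∇h = (-8, 3) → (-4, 0.5) − 0.1·(-8, 3) = (-3.2, 0.2)
Step 2: at (-3.2, 0.2), ∇h = (-6.4, 1.2) → (-3.2, 0.2) − 0.1·(-6.4, 1.2) = (-2.56, 0.08)
Step 3: at (-2.56, 0.08), ∇h = (-5.12, 0.48) → (-2.56, 0.08) − 0.1·(-5.12, 0.48) = (-2.048, 0.032)
Step 4: at (-2.048, 0.032), ∇h = (-4.096, 0.192) → (-2.048, 0.032) − 0.1·(-4.096, 0.192) = (-1.6384, 0.0128)
∂h/∂v at (-1.6384, 0.0128) = 0.0768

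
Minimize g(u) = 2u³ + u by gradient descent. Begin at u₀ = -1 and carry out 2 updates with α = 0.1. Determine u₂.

g′(u) = 6u² + 1
u₁ = -1 − 0.1·7 = -1.7
u₂ = -1.7 − 0.1·18.34 = -3.534

-3.534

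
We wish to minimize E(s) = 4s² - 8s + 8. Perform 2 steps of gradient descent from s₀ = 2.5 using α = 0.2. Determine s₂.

E′(s) = 8s - 8
s₁ = 2.5 − 0.2·12 = 0.1
s₂ = 0.1 − 0.2·(-7.2) = 1.54

1.54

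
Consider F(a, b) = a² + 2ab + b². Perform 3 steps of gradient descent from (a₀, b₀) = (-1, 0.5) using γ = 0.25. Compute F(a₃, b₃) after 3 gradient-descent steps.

∇F = (2a + 2b, 2a + 2b)
Step 1: at (-1, 0.5), ∇F = (-1, -1) → (-1, 0.5) − 0.25·(-1, -1) = (-0.75, 0.75)
Step 2: at (-0.75, 0.75), ∇F = (0, 0) → (-0.75, 0.75) − 0.25·(0, 0) = (-0.75, 0.75)
Step 3: at (-0.75, 0.75), ∇F = (0, 0) → (-0.75, 0.75) − 0.25·(0, 0) = (-0.75, 0.75)
F(-0.75, 0.75) = 0

0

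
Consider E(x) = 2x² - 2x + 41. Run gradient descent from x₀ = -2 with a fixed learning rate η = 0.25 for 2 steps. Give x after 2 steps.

0.5

E′(x) = 4x - 2
Step 1: E′(-2) = -10; x₁ = -2 − 0.25·(-10) = 0.5
Step 2: E′(0.5) = 0; x₂ = 0.5 − 0.25·0 = 0.5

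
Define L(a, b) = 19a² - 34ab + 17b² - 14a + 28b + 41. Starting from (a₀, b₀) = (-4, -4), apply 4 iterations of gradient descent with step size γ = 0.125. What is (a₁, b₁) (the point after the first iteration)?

(-0.25, -7.5)

∇L = (38a - 34b - 14, -34a + 34b + 28)
(a₁, b₁) = (-4, -4) − 0.125·(-30, 28) = (-0.25, -7.5)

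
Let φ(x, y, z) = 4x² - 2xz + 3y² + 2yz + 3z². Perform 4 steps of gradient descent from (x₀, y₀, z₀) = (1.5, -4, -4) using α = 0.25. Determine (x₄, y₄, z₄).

∇φ = (8x - 2z, 6y + 2z, -2x + 2y + 6z)
Step 1: at (1.5, -4, -4), ∇φ = (20, -32, -35) → (1.5, -4, -4) − 0.25·(20, -32, -35) = (-3.5, 4, 4.75)
Step 2: at (-3.5, 4, 4.75), ∇φ = (-37.5, 33.5, 43.5) → (-3.5, 4, 4.75) − 0.25·(-37.5, 33.5, 43.5) = (5.875, -4.375, -6.125)
Step 3: at (5.875, -4.375, -6.125), ∇φ = (59.25, -38.5, -57.25) → (5.875, -4.375, -6.125) − 0.25·(59.25, -38.5, -57.25) = (-8.9375, 5.25, 8.1875)
Step 4: at (-8.9375, 5.25, 8.1875), ∇φ = (-87.875, 47.875, 77.5) → (-8.9375, 5.25, 8.1875) − 0.25·(-87.875, 47.875, 77.5) = (13.03125, -6.71875, -11.1875)

(13.03125, -6.71875, -11.1875)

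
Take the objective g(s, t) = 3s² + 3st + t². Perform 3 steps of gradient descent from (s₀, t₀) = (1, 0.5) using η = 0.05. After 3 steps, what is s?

0.2483125

∇g = (6s + 3t, 3s + 2t)
(s₁, t₁) = (1, 0.5) − 0.05·(7.5, 4) = (0.625, 0.3)
(s₂, t₂) = (0.625, 0.3) − 0.05·(4.65, 2.475) = (0.3925, 0.17625)
(s₃, t₃) = (0.3925, 0.17625) − 0.05·(2.88375, 1.53) = (0.2483125, 0.09975)
s = 0.2483125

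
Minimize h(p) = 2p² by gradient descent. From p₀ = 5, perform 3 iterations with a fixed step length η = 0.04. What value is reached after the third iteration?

2.96352

h′(p) = 4p
p₁ = 5 − 0.04·20 = 4.2
p₂ = 4.2 − 0.04·16.8 = 3.528
p₃ = 3.528 − 0.04·14.112 = 2.96352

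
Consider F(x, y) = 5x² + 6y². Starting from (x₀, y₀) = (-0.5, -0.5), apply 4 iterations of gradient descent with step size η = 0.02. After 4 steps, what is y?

-0.16681088

∇F = (10x, 12y)
(x₁, y₁) = (-0.5, -0.5) − 0.02·(-5, -6) = (-0.4, -0.38)
(x₂, y₂) = (-0.4, -0.38) − 0.02·(-4, -4.56) = (-0.32, -0.2888)
(x₃, y₃) = (-0.32, -0.2888) − 0.02·(-3.2, -3.4656) = (-0.256, -0.219488)
(x₄, y₄) = (-0.256, -0.219488) − 0.02·(-2.56, -2.633856) = (-0.2048, -0.16681088)
y = -0.16681088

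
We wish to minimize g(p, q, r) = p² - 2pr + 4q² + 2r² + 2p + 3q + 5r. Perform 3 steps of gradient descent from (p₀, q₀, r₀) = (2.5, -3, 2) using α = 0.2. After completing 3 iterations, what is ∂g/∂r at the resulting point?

∇g = (2p - 2r + 2, 8q + 3, -2p + 4r + 5)
(p₁, q₁, r₁) = (2.5, -3, 2) − 0.2·(3, -21, 8) = (1.9, 1.2, 0.4)
(p₂, q₂, r₂) = (1.9, 1.2, 0.4) − 0.2·(5, 12.6, 2.8) = (0.9, -1.32, -0.16)
(p₃, q₃, r₃) = (0.9, -1.32, -0.16) − 0.2·(4.12, -7.56, 2.56) = (0.076, 0.192, -0.672)
∂g/∂r at (0.076, 0.192, -0.672) = 2.16

2.16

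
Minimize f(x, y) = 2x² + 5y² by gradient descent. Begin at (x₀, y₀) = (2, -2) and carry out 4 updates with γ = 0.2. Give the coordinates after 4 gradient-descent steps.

(0.0032, -2)

∇f = (4x, 10y)
Step 1: at (2, -2), ∇f = (8, -20) → (2, -2) − 0.2·(8, -20) = (0.4, 2)
Step 2: at (0.4, 2), ∇f = (1.6, 20) → (0.4, 2) − 0.2·(1.6, 20) = (0.08, -2)
Step 3: at (0.08, -2), ∇f = (0.32, -20) → (0.08, -2) − 0.2·(0.32, -20) = (0.016, 2)
Step 4: at (0.016, 2), ∇f = (0.064, 20) → (0.016, 2) − 0.2·(0.064, 20) = (0.0032, -2)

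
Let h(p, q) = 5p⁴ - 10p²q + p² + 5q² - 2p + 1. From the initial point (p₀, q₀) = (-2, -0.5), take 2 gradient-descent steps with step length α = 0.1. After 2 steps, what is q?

∇h = (20p³ - 20pq + 2p - 2, -10p² + 10q)
Step 1: at (-2, -0.5), ∇h = (-186, -45) → (-2, -0.5) − 0.1·(-186, -45) = (16.6, 4)
Step 2: at (16.6, 4), ∇h = (90189.12, -2715.6) → (16.6, 4) − 0.1·(90189.12, -2715.6) = (-9002.312, 275.56)
q = 275.56

275.56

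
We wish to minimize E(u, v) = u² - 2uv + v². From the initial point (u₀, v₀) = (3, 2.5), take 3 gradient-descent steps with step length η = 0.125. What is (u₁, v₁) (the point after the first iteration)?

∇E = (2u - 2v, -2u + 2v)
(u₁, v₁) = (3, 2.5) − 0.125·(1, -1) = (2.875, 2.625)

(2.875, 2.625)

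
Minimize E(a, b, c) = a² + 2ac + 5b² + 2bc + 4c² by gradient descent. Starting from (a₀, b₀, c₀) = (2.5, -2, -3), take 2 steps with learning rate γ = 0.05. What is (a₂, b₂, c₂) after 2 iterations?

∇E = (2a + 2c, 10b + 2c, 2a + 2b + 8c)
Step 1: at (2.5, -2, -3), ∇E = (-1, -26, -23) → (2.5, -2, -3) − 0.05·(-1, -26, -23) = (2.55, -0.7, -1.85)
Step 2: at (2.55, -0.7, -1.85), ∇E = (1.4, -10.7, -11.1) → (2.55, -0.7, -1.85) − 0.05·(1.4, -10.7, -11.1) = (2.48, -0.165, -1.295)

(2.48, -0.165, -1.295)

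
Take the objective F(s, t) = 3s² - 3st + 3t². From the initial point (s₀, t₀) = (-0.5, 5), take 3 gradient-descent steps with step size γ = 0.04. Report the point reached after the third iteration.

(0.812416, 2.254208)

∇F = (6s - 3t, -3s + 6t)
(s₁, t₁) = (-0.5, 5) − 0.04·(-18, 31.5) = (0.22, 3.74)
(s₂, t₂) = (0.22, 3.74) − 0.04·(-9.9, 21.78) = (0.616, 2.8688)
(s₃, t₃) = (0.616, 2.8688) − 0.04·(-4.9104, 15.3648) = (0.812416, 2.254208)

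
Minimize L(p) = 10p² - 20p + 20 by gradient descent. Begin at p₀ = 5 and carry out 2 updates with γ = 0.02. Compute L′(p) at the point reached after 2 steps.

28.8

L′(p) = 20p - 20
Step 1: L′(5) = 80; p₁ = 5 − 0.02·80 = 3.4
Step 2: L′(3.4) = 48; p₂ = 3.4 − 0.02·48 = 2.44
L′(p) at (2.44) = 28.8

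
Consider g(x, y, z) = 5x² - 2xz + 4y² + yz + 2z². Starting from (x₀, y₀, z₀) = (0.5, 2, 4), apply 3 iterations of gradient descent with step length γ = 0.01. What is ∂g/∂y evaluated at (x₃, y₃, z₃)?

15.130239

∇g = (10x - 2z, 8y + z, -2x + y + 4z)
(x₁, y₁, z₁) = (0.5, 2, 4) − 0.01·(-3, 20, 17) = (0.53, 1.8, 3.83)
(x₂, y₂, z₂) = (0.53, 1.8, 3.83) − 0.01·(-2.36, 18.23, 16.06) = (0.5536, 1.6177, 3.6694)
(x₃, y₃, z₃) = (0.5536, 1.6177, 3.6694) − 0.01·(-1.8028, 16.611, 15.1881) = (0.571628, 1.45159, 3.517519)
∂g/∂y at (0.571628, 1.45159, 3.517519) = 15.130239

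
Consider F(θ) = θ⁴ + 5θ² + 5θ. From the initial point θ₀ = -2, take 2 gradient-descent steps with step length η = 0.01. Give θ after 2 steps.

-1.28373692

F′(θ) = 4θ³ + 10θ + 5
Step 1: F′(-2) = -47; θ₁ = -2 − 0.01·(-47) = -1.53
Step 2: F′(-1.53) = -24.626308; θ₂ = -1.53 − 0.01·(-24.626308) = -1.28373692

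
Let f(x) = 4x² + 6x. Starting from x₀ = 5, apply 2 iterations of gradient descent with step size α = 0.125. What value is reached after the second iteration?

-0.75

f′(x) = 8x + 6
x₁ = 5 − 0.125·46 = -0.75
x₂ = -0.75 − 0.125·0 = -0.75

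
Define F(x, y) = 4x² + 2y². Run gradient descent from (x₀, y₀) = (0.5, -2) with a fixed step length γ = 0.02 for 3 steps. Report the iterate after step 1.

∇F = (8x, 4y)
(x₁, y₁) = (0.5, -2) − 0.02·(4, -8) = (0.42, -1.84)

(0.42, -1.84)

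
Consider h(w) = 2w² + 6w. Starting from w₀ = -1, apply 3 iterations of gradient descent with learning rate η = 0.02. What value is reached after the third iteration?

-1.110656

h′(w) = 4w + 6
w₁ = -1 − 0.02·2 = -1.04
w₂ = -1.04 − 0.02·1.84 = -1.0768
w₃ = -1.0768 − 0.02·1.6928 = -1.110656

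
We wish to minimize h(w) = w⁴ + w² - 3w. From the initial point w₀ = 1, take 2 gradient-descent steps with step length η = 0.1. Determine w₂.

0.7228

h′(w) = 4w³ + 2w - 3
w₁ = 1 − 0.1·3 = 0.7
w₂ = 0.7 − 0.1·(-0.228) = 0.7228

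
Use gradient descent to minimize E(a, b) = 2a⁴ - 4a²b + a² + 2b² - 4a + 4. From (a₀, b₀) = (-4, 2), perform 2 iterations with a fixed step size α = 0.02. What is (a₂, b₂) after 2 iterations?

∇E = (8a³ - 8ab + 2a - 4, -4a² + 4b)
Step 1: at (-4, 2), ∇E = (-460, -56) → (-4, 2) − 0.02·(-460, -56) = (5.2, 3.12)
Step 2: at (5.2, 3.12), ∇E = (1001.472, -95.68) → (5.2, 3.12) − 0.02·(1001.472, -95.68) = (-14.82944, 5.0336)

(-14.82944, 5.0336)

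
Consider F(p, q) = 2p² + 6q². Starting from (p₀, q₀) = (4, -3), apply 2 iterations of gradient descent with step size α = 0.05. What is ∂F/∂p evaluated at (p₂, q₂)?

∇F = (4p, 12q)
(p₁, q₁) = (4, -3) − 0.05·(16, -36) = (3.2, -1.2)
(p₂, q₂) = (3.2, -1.2) − 0.05·(12.8, -14.4) = (2.56, -0.48)
∂F/∂p at (2.56, -0.48) = 10.24

10.24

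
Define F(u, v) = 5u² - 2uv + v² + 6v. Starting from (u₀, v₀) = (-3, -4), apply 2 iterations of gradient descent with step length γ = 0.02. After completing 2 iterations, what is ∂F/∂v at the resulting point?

∇F = (10u - 2v, -2u + 2v + 6)
Step 1: at (-3, -4), ∇F = (-22, 4) → (-3, -4) − 0.02·(-22, 4) = (-2.56, -4.08)
Step 2: at (-2.56, -4.08), ∇F = (-17.44, 2.96) → (-2.56, -4.08) − 0.02·(-17.44, 2.96) = (-2.2112, -4.1392)
∂F/∂v at (-2.2112, -4.1392) = 2.144

2.144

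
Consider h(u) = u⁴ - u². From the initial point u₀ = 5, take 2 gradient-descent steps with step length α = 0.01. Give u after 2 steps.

0.10196

h′(u) = 4u³ - 2u
Step 1: h′(5) = 490; u₁ = 5 − 0.01·490 = 0.1
Step 2: h′(0.1) = -0.196; u₂ = 0.1 − 0.01·(-0.196) = 0.10196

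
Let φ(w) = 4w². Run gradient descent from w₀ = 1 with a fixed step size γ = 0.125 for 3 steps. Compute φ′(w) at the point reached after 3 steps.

0

φ′(w) = 8w
w₁ = 1 − 0.125·8 = 0
w₂ = 0 − 0.125·0 = 0
w₃ = 0 − 0.125·0 = 0
φ′(w) at (0) = 0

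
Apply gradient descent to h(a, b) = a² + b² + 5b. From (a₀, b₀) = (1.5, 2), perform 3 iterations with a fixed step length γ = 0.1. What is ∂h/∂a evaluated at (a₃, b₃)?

∇h = (2a, 2b + 5)
Step 1: at (1.5, 2), ∇h = (3, 9) → (1.5, 2) − 0.1·(3, 9) = (1.2, 1.1)
Step 2: at (1.2, 1.1), ∇h = (2.4, 7.2) → (1.2, 1.1) − 0.1·(2.4, 7.2) = (0.96, 0.38)
Step 3: at (0.96, 0.38), ∇h = (1.92, 5.76) → (0.96, 0.38) − 0.1·(1.92, 5.76) = (0.768, -0.196)
∂h/∂a at (0.768, -0.196) = 1.536

1.536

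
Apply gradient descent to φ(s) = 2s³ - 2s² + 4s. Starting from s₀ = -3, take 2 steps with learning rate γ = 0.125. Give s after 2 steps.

-121.671875

φ′(s) = 6s² - 4s + 4
s₁ = -3 − 0.125·70 = -11.75
s₂ = -11.75 − 0.125·879.375 = -121.671875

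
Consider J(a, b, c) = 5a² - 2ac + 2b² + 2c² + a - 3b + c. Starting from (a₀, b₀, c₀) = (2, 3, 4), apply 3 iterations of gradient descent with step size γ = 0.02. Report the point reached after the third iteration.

∇J = (10a - 2c + 1, 4b - 3, -2a + 4c + 1)
(a₁, b₁, c₁) = (2, 3, 4) − 0.02·(13, 9, 13) = (1.74, 2.82, 3.74)
(a₂, b₂, c₂) = (1.74, 2.82, 3.74) − 0.02·(10.92, 8.28, 12.48) = (1.5216, 2.6544, 3.4904)
(a₃, b₃, c₃) = (1.5216, 2.6544, 3.4904) − 0.02·(9.2352, 7.6176, 11.9184) = (1.336896, 2.502048, 3.252032)

(1.336896, 2.502048, 3.252032)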